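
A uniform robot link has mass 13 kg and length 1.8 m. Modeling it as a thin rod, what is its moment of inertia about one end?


I = (1/3) * m * L^2
= (1/3) * 13 * 1.8^2
= 0.333333 * 13 * 3.24
= 14.04 kg*m^2


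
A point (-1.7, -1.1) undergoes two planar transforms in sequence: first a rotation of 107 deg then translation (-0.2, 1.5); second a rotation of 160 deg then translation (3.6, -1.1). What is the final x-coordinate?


After transform 1:
x1 = cos(107)*-1.7 - sin(107)*-1.1 + -0.2 = 1.349
y1 = sin(107)*-1.7 + cos(107)*-1.1 + 1.5 = 0.1959
After transform 2:
x2 = cos(160)*1.349 - sin(160)*0.1959 + 3.6
= 2.2654


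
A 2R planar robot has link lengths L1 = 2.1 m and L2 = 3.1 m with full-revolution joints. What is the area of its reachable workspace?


r_max = L1 + L2 = 5.2 m
r_min = |L1 - L2| = 1.0 m
Area = pi*(r_max^2 - r_min^2)
= pi*(27.04 - 1.0)
= pi * 26.04
= 81.8071 m^2


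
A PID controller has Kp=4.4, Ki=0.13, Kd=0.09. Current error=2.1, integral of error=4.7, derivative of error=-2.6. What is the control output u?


u = Kp*e + Ki*int(e) + Kd*de/dt
= 4.4*2.1 + 0.13*4.7 + 0.09*(-2.6)
= 9.24 + 0.611 + -0.234
= 9.617


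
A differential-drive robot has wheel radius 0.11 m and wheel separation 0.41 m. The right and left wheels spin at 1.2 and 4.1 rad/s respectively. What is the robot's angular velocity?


vR = r*wR = 0.11*1.2 = 0.132 m/s
vL = r*wL = 0.11*4.1 = 0.451 m/s
v = (vR+vL)/2 = 0.2915 m/s
omega = (vR-vL)/L = -0.778 rad/s
angular velocity = -0.778 rad/s


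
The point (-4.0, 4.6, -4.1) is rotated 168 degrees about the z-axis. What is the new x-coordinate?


Rotation about z-axis: x' = x*cos(theta) - y*sin(theta)
= -4.0 * -0.9781 - 4.6 * 0.2079
= 2.9562


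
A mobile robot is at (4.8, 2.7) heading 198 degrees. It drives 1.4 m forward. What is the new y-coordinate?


y_new = y0 + d*sin(theta)
= 2.7 + 1.4*sin(198)
= 2.7 + -0.4326
= 2.2674


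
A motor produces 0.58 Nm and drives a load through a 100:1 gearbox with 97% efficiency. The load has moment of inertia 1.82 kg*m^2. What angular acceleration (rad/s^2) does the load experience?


tau_out = tau_motor * N * eta
= 0.58 * 100 * 0.97 = 56.26 Nm
alpha = tau_out / I = 56.26 / 1.82
= 30.9121 rad/s^2


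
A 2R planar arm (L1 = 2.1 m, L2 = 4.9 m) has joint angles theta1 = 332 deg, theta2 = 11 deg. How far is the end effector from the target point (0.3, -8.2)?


End effector via forward kinematics:
x = L1*cos(t1) + L2*cos(t1+t2) = 6.5401
y = L1*sin(t1) + L2*sin(t1+t2) = -2.4185
Distance to target:
d = sqrt((0.3 - 6.5401)^2 + (-8.2 - -2.4185)^2)
= sqrt(38.9386 + 33.4256)
= 8.5067 m


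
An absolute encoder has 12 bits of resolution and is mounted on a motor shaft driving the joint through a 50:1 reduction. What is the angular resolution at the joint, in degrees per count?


counts = 2^12 = 4096
effective counts at joint = 4096 * 50 = 204800
resolution = 360 / 204800
= 0.0018 deg/count


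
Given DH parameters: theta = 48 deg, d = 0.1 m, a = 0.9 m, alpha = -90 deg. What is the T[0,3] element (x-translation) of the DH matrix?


T[0,3] = a * cos(theta)
= 0.9 * cos(48 deg)
= 0.9 * 0.6691
= 0.6022


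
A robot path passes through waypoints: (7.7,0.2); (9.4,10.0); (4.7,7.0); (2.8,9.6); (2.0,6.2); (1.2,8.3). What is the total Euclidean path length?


Segment lengths:
  seg1 = sqrt((1.7)^2 + (9.8)^2) = 9.9464
  seg2 = sqrt((-4.7)^2 + (-3.0)^2) = 5.5758
  seg3 = sqrt((-1.9)^2 + (2.6)^2) = 3.2202
  seg4 = sqrt((-0.8)^2 + (-3.4)^2) = 3.4928
  seg5 = sqrt((-0.8)^2 + (2.1)^2) = 2.2472
Total = 24.4825


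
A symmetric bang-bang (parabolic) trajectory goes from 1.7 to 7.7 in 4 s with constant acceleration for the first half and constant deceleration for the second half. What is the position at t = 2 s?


Symmetric rest-to-rest: each phase covers (pf-p0)/2 in time T/2. 0.5*a*(T/2)^2 = (pf-p0)/2 => a = 4*(pf-p0)/T^2
a = 4*(7.7-1.7)/4^2 = 1.5
t = 2 is in the acceleration phase (t <= T/2).
p = p0 + 0.5*a*t^2 = 1.7 + 0.5*1.5*2^2
= 4.7


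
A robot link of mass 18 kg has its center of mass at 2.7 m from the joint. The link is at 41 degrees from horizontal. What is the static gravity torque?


tau = m*g*L*cos(angle)
= 18 * 9.81 * 2.7 * cos(41 deg)
= 18 * 9.81 * 2.7 * 0.7547
= 359.8199 Nm


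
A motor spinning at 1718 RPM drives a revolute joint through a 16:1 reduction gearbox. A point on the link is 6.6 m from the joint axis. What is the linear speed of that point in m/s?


omega_motor = 1718 * 2*pi/60 = 179.9085 rad/s
omega_joint = omega_motor / 16 = 11.2443 rad/s
v = omega_joint * r = 11.2443 * 6.6
= 74.2123 m/s


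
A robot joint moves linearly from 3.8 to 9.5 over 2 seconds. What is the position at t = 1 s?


s = t/T = 1/2 = 0.5
p(t) = p0 + (pf-p0)*s
= 3.8 + (9.5 - 3.8) * 0.5
= 6.65


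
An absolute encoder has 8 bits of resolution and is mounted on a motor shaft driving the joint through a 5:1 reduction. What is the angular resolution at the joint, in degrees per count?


counts = 2^8 = 256
effective counts at joint = 256 * 5 = 1280
resolution = 360 / 1280
= 0.2812 deg/count


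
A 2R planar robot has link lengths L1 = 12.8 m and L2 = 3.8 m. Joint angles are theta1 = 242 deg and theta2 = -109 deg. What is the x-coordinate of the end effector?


Convert angles to radians: theta1 = 4.2237, theta2 = -1.9024
x = L1*cos(theta1) + L2*cos(theta1+theta2)
x = -6.0092 + -2.5916
x = -8.6008


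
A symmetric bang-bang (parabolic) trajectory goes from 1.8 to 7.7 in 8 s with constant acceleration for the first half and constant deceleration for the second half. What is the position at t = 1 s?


Symmetric rest-to-rest: each phase covers (pf-p0)/2 in time T/2. 0.5*a*(T/2)^2 = (pf-p0)/2 => a = 4*(pf-p0)/T^2
a = 4*(7.7-1.8)/8^2 = 0.3688
t = 1 is in the acceleration phase (t <= T/2).
p = p0 + 0.5*a*t^2 = 1.8 + 0.5*0.3688*1^2
= 1.9844


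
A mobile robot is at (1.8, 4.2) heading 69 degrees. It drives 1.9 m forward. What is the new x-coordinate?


x_new = x0 + d*cos(theta)
= 1.8 + 1.9*cos(69)
= 1.8 + 0.6809
= 2.4809


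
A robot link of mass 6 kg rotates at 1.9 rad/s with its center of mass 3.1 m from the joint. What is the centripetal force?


F = m * omega^2 * r
= 6 * 1.9^2 * 3.1
= 6 * 3.61 * 3.1
= 67.146 N


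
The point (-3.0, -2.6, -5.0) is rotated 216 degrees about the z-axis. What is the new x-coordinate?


Rotation about z-axis: x' = x*cos(theta) - y*sin(theta)
= -3.0 * -0.809 - -2.6 * -0.5878
= 0.8988


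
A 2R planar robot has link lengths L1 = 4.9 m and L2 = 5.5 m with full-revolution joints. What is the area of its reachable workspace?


r_max = L1 + L2 = 10.4 m
r_min = |L1 - L2| = 0.6 m
Area = pi*(r_max^2 - r_min^2)
= pi*(108.16 - 0.36)
= pi * 107.8
= 338.6637 m^2


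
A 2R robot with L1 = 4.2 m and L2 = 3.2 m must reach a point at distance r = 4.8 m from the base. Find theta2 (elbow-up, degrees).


cos(theta2) = (r^2 - L1^2 - L2^2) / (2*L1*L2)
cos(theta2) = (23.04 - 17.64 - 10.24) / 26.88
cos(theta2) = -0.18006
theta2 = 100.3732 degrees


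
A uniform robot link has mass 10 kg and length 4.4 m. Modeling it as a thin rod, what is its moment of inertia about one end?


I = (1/3) * m * L^2
= (1/3) * 10 * 4.4^2
= 0.333333 * 10 * 19.36
= 64.5333 kg*m^2


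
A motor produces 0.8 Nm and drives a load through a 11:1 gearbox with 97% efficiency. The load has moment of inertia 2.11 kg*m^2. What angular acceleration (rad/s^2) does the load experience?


tau_out = tau_motor * N * eta
= 0.8 * 11 * 0.97 = 8.536 Nm
alpha = tau_out / I = 8.536 / 2.11
= 4.0455 rad/s^2


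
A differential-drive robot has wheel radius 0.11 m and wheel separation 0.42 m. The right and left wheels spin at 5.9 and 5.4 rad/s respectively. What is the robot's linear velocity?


vR = r*wR = 0.11*5.9 = 0.649 m/s
vL = r*wL = 0.11*5.4 = 0.594 m/s
v = (vR+vL)/2 = 0.6215 m/s
omega = (vR-vL)/L = 0.131 rad/s
linear velocity = 0.6215 m/s


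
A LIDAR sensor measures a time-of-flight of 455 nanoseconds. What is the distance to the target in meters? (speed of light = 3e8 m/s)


tof = 455 ns = 4.55e-07 s
dist = c * tof / 2
= 3e8 * 4.55e-07 / 2
= 68.25 m


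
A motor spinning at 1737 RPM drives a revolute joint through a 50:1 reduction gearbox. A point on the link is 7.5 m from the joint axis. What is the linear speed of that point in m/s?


omega_motor = 1737 * 2*pi/60 = 181.8982 rad/s
omega_joint = omega_motor / 50 = 3.638 rad/s
v = omega_joint * r = 3.638 * 7.5
= 27.2847 m/s


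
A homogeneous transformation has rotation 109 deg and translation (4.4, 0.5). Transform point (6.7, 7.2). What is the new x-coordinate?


x' = cos(theta)*px - sin(theta)*py + tx
= -0.3256*6.7 - 0.9455*7.2 + 4.4
= -4.589


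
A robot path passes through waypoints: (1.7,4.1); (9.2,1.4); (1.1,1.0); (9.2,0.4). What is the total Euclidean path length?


Segment lengths:
  seg1 = sqrt((7.5)^2 + (-2.7)^2) = 7.9712
  seg2 = sqrt((-8.1)^2 + (-0.4)^2) = 8.1099
  seg3 = sqrt((8.1)^2 + (-0.6)^2) = 8.1222
Total = 24.2033


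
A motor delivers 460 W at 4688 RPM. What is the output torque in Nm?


omega = 4688 * 2*pi/60 = 490.9262 rad/s
tau = P / omega = 460 / 490.9262
= 0.937 Nm


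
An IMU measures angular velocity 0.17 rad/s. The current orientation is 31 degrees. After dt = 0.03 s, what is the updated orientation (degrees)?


delta_theta = w * dt = 0.17 * 0.03 = 0.0051 rad
= 0.2922 deg
theta_new = 31 + 0.2922 = 31.2922 deg


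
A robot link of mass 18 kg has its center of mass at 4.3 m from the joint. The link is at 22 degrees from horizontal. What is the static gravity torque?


tau = m*g*L*cos(angle)
= 18 * 9.81 * 4.3 * cos(22 deg)
= 18 * 9.81 * 4.3 * 0.9272
= 704.0051 Nm


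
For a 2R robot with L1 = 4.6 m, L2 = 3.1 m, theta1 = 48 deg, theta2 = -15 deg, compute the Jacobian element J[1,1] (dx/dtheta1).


J[1,1] = -L1*sin(t1) - L2*sin(t1+t2)
= -4.6*sin(48) - 3.1*sin(33)
= -5.1068


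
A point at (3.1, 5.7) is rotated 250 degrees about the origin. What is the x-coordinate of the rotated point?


x' = x*cos(theta) - y*sin(theta)
cos(250 deg) = -0.342, sin(250 deg) = -0.9397
x' = 3.1 * -0.342 - 5.7 * -0.9397
= -1.0603 - -5.3562
= 4.296


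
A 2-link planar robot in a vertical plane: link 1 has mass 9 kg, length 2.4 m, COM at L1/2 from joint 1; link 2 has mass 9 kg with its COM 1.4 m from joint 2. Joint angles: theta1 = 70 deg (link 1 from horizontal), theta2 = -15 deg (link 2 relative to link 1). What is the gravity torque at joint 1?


Horizontal distance from joint 1 to link-1 COM:
  x_c1 = (L1/2)*cos(t1) = 1.2 * 0.342 = 0.4104 m
Horizontal distance from joint 1 to link-2 COM:
  x_c2 = L1*cos(t1) + Lc2*cos(t1+t2)
       = 2.4*0.342 + 1.4*0.5736 = 1.6239 m
tau1 = m1*g*x_c1 + m2*g*x_c2
     = 9*9.81*0.4104 + 9*9.81*1.6239
     = 36.2364 + 143.3702
     = 179.6065 Nm


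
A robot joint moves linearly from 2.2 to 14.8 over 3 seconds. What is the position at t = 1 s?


s = t/T = 1/3 = 0.3333
p(t) = p0 + (pf-p0)*s
= 2.2 + (14.8 - 2.2) * 0.3333
= 6.4


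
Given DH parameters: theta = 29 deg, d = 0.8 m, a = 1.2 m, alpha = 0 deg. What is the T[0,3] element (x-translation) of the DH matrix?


T[0,3] = a * cos(theta)
= 1.2 * cos(29 deg)
= 1.2 * 0.8746
= 1.0495


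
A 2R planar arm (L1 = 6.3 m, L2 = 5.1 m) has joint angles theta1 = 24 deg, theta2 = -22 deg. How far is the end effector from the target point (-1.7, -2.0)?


End effector via forward kinematics:
x = L1*cos(t1) + L2*cos(t1+t2) = 10.8522
y = L1*sin(t1) + L2*sin(t1+t2) = 2.7404
Distance to target:
d = sqrt((-1.7 - 10.8522)^2 + (-2.0 - 2.7404)^2)
= sqrt(157.5585 + 22.4717)
= 13.4175 m


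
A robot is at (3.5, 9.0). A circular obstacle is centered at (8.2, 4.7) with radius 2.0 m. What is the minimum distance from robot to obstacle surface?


center_dist = sqrt((3.5-8.2)^2 + (9.0-4.7)^2)
= sqrt(22.09 + 18.49)
= 6.3702
min_dist = center_dist - radius = 6.3702 - 2.0 = 4.3702 m


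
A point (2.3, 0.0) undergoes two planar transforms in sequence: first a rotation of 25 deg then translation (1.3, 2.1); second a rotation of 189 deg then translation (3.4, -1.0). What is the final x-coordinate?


After transform 1:
x1 = cos(25)*2.3 - sin(25)*0.0 + 1.3 = 3.3845
y1 = sin(25)*2.3 + cos(25)*0.0 + 2.1 = 3.072
After transform 2:
x2 = cos(189)*3.3845 - sin(189)*3.072 + 3.4
= 0.5377


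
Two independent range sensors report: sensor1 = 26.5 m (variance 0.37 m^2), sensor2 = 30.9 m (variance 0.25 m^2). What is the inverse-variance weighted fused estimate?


w1 = (1/var1) / (1/var1 + 1/var2)
   = 2.7027 / (2.7027 + 4.0) = 0.4032
w2 = 1 - w1 = 0.5968
fused = w1*s1 + w2*s2 = 10.6855 + 18.4403
= 29.1258 m


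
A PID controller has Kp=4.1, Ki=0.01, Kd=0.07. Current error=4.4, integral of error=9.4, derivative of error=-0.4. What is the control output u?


u = Kp*e + Ki*int(e) + Kd*de/dt
= 4.1*4.4 + 0.01*9.4 + 0.07*(-0.4)
= 18.04 + 0.094 + -0.028
= 18.106


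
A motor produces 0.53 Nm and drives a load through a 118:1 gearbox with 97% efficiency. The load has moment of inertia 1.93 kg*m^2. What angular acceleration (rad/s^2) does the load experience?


tau_out = tau_motor * N * eta
= 0.53 * 118 * 0.97 = 60.6638 Nm
alpha = tau_out / I = 60.6638 / 1.93
= 31.432 rad/s^2


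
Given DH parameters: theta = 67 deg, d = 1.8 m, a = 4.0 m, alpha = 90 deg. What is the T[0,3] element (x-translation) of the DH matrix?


T[0,3] = a * cos(theta)
= 4.0 * cos(67 deg)
= 4.0 * 0.3907
= 1.5629


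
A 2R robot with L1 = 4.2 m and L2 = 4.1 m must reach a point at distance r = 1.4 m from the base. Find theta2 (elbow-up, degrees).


cos(theta2) = (r^2 - L1^2 - L2^2) / (2*L1*L2)
cos(theta2) = (1.96 - 17.64 - 16.81) / 34.44
cos(theta2) = -0.94338
theta2 = 160.6271 degrees


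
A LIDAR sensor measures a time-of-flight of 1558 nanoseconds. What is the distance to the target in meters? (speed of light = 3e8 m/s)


tof = 1558 ns = 1.558e-06 s
dist = c * tof / 2
= 3e8 * 1.558e-06 / 2
= 233.7 m


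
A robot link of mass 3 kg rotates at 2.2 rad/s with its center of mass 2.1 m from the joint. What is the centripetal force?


F = m * omega^2 * r
= 3 * 2.2^2 * 2.1
= 3 * 4.84 * 2.1
= 30.492 N


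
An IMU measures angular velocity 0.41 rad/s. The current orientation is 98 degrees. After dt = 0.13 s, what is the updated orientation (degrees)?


delta_theta = w * dt = 0.41 * 0.13 = 0.0533 rad
= 3.0539 deg
theta_new = 98 + 3.0539 = 101.0539 deg


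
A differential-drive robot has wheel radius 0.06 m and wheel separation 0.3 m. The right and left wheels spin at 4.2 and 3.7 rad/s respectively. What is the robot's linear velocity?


vR = r*wR = 0.06*4.2 = 0.252 m/s
vL = r*wL = 0.06*3.7 = 0.222 m/s
v = (vR+vL)/2 = 0.237 m/s
omega = (vR-vL)/L = 0.1 rad/s
linear velocity = 0.237 m/s


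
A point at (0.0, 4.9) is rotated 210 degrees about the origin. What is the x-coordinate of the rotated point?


x' = x*cos(theta) - y*sin(theta)
cos(210 deg) = -0.866, sin(210 deg) = -0.5
x' = 0.0 * -0.866 - 4.9 * -0.5
= -0.0 - -2.45
= 2.45


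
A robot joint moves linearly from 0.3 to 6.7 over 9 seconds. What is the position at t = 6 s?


s = t/T = 6/9 = 0.6667
p(t) = p0 + (pf-p0)*s
= 0.3 + (6.7 - 0.3) * 0.6667
= 4.5667


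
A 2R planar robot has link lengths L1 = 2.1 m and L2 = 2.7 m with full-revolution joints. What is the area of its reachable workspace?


r_max = L1 + L2 = 4.8 m
r_min = |L1 - L2| = 0.6 m
Area = pi*(r_max^2 - r_min^2)
= pi*(23.04 - 0.36)
= pi * 22.68
= 71.2513 m^2


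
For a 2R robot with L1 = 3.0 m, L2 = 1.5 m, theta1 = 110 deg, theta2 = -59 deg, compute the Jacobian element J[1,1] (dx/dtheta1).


J[1,1] = -L1*sin(t1) - L2*sin(t1+t2)
= -3.0*sin(110) - 1.5*sin(51)
= -3.9848


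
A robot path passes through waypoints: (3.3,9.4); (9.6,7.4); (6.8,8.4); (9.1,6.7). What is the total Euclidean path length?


Segment lengths:
  seg1 = sqrt((6.3)^2 + (-2.0)^2) = 6.6098
  seg2 = sqrt((-2.8)^2 + (1.0)^2) = 2.9732
  seg3 = sqrt((2.3)^2 + (-1.7)^2) = 2.8601
Total = 12.4431


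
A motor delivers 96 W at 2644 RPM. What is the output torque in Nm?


omega = 2644 * 2*pi/60 = 276.879 rad/s
tau = P / omega = 96 / 276.879
= 0.3467 Nm


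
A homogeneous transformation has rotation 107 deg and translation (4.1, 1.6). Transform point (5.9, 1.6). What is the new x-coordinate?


x' = cos(theta)*px - sin(theta)*py + tx
= -0.2924*5.9 - 0.9563*1.6 + 4.1
= 0.8449


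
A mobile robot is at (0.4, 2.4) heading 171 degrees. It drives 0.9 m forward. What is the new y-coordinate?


y_new = y0 + d*sin(theta)
= 2.4 + 0.9*sin(171)
= 2.4 + 0.1408
= 2.5408


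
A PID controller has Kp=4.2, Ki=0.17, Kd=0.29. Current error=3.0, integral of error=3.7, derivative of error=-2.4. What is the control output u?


u = Kp*e + Ki*int(e) + Kd*de/dt
= 4.2*3.0 + 0.17*3.7 + 0.29*(-2.4)
= 12.6 + 0.629 + -0.696
= 12.533


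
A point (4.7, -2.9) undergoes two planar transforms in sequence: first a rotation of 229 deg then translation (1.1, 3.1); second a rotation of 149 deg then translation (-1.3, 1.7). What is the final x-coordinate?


After transform 1:
x1 = cos(229)*4.7 - sin(229)*-2.9 + 1.1 = -4.1721
y1 = sin(229)*4.7 + cos(229)*-2.9 + 3.1 = 1.4554
After transform 2:
x2 = cos(149)*-4.1721 - sin(149)*1.4554 + -1.3
= 1.5266


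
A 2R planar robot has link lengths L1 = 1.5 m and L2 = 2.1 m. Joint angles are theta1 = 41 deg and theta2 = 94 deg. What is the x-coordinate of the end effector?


Convert angles to radians: theta1 = 0.7156, theta2 = 1.6406
x = L1*cos(theta1) + L2*cos(theta1+theta2)
x = 1.1321 + -1.4849
x = -0.3529


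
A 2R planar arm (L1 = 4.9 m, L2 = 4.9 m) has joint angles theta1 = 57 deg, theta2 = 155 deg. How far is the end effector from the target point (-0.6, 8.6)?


End effector via forward kinematics:
x = L1*cos(t1) + L2*cos(t1+t2) = -1.4867
y = L1*sin(t1) + L2*sin(t1+t2) = 1.5129
Distance to target:
d = sqrt((-0.6 - -1.4867)^2 + (8.6 - 1.5129)^2)
= sqrt(0.7862 + 50.2273)
= 7.1424 m


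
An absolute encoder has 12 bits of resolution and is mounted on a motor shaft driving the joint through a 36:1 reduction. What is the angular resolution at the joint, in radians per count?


counts = 2^12 = 4096
effective counts at joint = 4096 * 36 = 147456
resolution = 2*pi / 147456
= 4.2611e-05 rad/count


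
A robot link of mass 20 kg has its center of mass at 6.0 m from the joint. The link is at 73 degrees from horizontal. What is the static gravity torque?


tau = m*g*L*cos(angle)
= 20 * 9.81 * 6.0 * cos(73 deg)
= 20 * 9.81 * 6.0 * 0.2924
= 344.18 Nm


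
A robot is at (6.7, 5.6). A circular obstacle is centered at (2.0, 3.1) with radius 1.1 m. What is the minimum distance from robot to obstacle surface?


center_dist = sqrt((6.7-2.0)^2 + (5.6-3.1)^2)
= sqrt(22.09 + 6.25)
= 5.3235
min_dist = center_dist - radius = 5.3235 - 1.1 = 4.2235 m


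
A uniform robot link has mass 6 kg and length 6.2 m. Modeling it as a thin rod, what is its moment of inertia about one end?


I = (1/3) * m * L^2
= (1/3) * 6 * 6.2^2
= 0.333333 * 6 * 38.44
= 76.88 kg*m^2


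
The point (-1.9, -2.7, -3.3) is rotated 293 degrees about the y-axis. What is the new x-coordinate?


Rotation about y-axis: x' = x*cos(theta) + z*sin(theta)
= -1.9 * 0.3907 + -3.3 * -0.9205
= 2.2953


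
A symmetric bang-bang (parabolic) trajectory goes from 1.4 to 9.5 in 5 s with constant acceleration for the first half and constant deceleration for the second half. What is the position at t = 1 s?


Symmetric rest-to-rest: each phase covers (pf-p0)/2 in time T/2. 0.5*a*(T/2)^2 = (pf-p0)/2 => a = 4*(pf-p0)/T^2
a = 4*(9.5-1.4)/5^2 = 1.296
t = 1 is in the acceleration phase (t <= T/2).
p = p0 + 0.5*a*t^2 = 1.4 + 0.5*1.296*1^2
= 2.048


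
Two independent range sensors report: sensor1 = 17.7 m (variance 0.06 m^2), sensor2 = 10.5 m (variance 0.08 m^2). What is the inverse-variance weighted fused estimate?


w1 = (1/var1) / (1/var1 + 1/var2)
   = 16.6667 / (16.6667 + 12.5) = 0.5714
w2 = 1 - w1 = 0.4286
fused = w1*s1 + w2*s2 = 10.1143 + 4.5
= 14.6143 m


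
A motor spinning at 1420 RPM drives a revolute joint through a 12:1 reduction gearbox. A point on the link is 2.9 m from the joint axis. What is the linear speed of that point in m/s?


omega_motor = 1420 * 2*pi/60 = 148.7021 rad/s
omega_joint = omega_motor / 12 = 12.3918 rad/s
v = omega_joint * r = 12.3918 * 2.9
= 35.9363 m/s


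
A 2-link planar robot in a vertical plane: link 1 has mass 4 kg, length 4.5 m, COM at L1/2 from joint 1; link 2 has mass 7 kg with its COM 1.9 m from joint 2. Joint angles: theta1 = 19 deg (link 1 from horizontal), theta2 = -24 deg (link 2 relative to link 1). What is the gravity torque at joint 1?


Horizontal distance from joint 1 to link-1 COM:
  x_c1 = (L1/2)*cos(t1) = 2.25 * 0.9455 = 2.1274 m
Horizontal distance from joint 1 to link-2 COM:
  x_c2 = L1*cos(t1) + Lc2*cos(t1+t2)
       = 4.5*0.9455 + 1.9*0.9962 = 6.1476 m
tau1 = m1*g*x_c1 + m2*g*x_c2
     = 4*9.81*2.1274 + 7*9.81*6.1476
     = 83.4798 + 422.1559
     = 505.6358 Nm


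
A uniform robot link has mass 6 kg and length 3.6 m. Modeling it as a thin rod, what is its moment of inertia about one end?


I = (1/3) * m * L^2
= (1/3) * 6 * 3.6^2
= 0.333333 * 6 * 12.96
= 25.92 kg*m^2


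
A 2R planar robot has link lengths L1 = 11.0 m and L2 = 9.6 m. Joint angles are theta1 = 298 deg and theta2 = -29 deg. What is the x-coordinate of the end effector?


Convert angles to radians: theta1 = 5.2011, theta2 = -0.5061
x = L1*cos(theta1) + L2*cos(theta1+theta2)
x = 5.1642 + -0.1675
x = 4.9966


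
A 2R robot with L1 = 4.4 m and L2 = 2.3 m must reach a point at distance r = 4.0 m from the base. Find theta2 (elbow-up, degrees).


cos(theta2) = (r^2 - L1^2 - L2^2) / (2*L1*L2)
cos(theta2) = (16.0 - 19.36 - 5.29) / 20.24
cos(theta2) = -0.427372
theta2 = 115.3009 degrees


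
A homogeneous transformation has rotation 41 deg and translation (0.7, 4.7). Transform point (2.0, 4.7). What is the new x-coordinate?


x' = cos(theta)*px - sin(theta)*py + tx
= 0.7547*2.0 - 0.6561*4.7 + 0.7
= -0.8741


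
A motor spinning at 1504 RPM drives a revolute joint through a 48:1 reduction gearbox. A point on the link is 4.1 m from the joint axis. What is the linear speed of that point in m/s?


omega_motor = 1504 * 2*pi/60 = 157.4985 rad/s
omega_joint = omega_motor / 48 = 3.2812 rad/s
v = omega_joint * r = 3.2812 * 4.1
= 13.453 m/s


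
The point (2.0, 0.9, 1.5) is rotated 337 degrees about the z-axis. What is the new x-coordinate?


Rotation about z-axis: x' = x*cos(theta) - y*sin(theta)
= 2.0 * 0.9205 - 0.9 * -0.3907
= 2.1927


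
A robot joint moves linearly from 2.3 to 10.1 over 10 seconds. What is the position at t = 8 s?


s = t/T = 8/10 = 0.8
p(t) = p0 + (pf-p0)*s
= 2.3 + (10.1 - 2.3) * 0.8
= 8.54


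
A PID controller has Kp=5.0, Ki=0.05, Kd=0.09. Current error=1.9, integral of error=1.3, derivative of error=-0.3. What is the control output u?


u = Kp*e + Ki*int(e) + Kd*de/dt
= 5.0*1.9 + 0.05*1.3 + 0.09*(-0.3)
= 9.5 + 0.065 + -0.027
= 9.538


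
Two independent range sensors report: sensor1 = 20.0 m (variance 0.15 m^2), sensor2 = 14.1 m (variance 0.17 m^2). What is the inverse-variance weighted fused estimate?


w1 = (1/var1) / (1/var1 + 1/var2)
   = 6.6667 / (6.6667 + 5.8824) = 0.5312
w2 = 1 - w1 = 0.4688
fused = w1*s1 + w2*s2 = 10.625 + 6.6094
= 17.2344 m


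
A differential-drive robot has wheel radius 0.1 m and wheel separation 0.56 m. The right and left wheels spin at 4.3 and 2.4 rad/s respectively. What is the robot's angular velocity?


vR = r*wR = 0.1*4.3 = 0.43 m/s
vL = r*wL = 0.1*2.4 = 0.24 m/s
v = (vR+vL)/2 = 0.335 m/s
omega = (vR-vL)/L = 0.3393 rad/s
angular velocity = 0.3393 rad/s


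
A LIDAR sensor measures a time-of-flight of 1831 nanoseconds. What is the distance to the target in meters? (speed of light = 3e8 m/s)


tof = 1831 ns = 1.831e-06 s
dist = c * tof / 2
= 3e8 * 1.831e-06 / 2
= 274.65 m


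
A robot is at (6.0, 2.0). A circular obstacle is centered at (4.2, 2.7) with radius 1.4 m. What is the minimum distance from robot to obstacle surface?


center_dist = sqrt((6.0-4.2)^2 + (2.0-2.7)^2)
= sqrt(3.24 + 0.49)
= 1.9313
min_dist = center_dist - radius = 1.9313 - 1.4 = 0.5313 m


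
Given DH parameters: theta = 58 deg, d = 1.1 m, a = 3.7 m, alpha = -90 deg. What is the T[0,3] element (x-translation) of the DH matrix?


T[0,3] = a * cos(theta)
= 3.7 * cos(58 deg)
= 3.7 * 0.5299
= 1.9607


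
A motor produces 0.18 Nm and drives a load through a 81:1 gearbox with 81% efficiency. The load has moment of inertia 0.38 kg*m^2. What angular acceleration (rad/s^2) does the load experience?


tau_out = tau_motor * N * eta
= 0.18 * 81 * 0.81 = 11.8098 Nm
alpha = tau_out / I = 11.8098 / 0.38
= 31.0784 rad/s^2


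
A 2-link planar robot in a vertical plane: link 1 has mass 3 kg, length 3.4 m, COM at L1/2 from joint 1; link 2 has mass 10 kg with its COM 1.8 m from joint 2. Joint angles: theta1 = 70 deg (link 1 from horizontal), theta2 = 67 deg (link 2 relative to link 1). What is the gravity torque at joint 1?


Horizontal distance from joint 1 to link-1 COM:
  x_c1 = (L1/2)*cos(t1) = 1.7 * 0.342 = 0.5814 m
Horizontal distance from joint 1 to link-2 COM:
  x_c2 = L1*cos(t1) + Lc2*cos(t1+t2)
       = 3.4*0.342 + 1.8*-0.7314 = -0.1536 m
tau1 = m1*g*x_c1 + m2*g*x_c2
     = 3*9.81*0.5814 + 10*9.81*-0.1536
     = 17.1116 + -15.065
     = 2.0466 Nm


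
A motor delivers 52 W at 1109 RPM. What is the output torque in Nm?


omega = 1109 * 2*pi/60 = 116.1342 rad/s
tau = P / omega = 52 / 116.1342
= 0.4478 Nm


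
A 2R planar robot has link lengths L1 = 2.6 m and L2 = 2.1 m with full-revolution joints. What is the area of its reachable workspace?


r_max = L1 + L2 = 4.7 m
r_min = |L1 - L2| = 0.5 m
Area = pi*(r_max^2 - r_min^2)
= pi*(22.09 - 0.25)
= pi * 21.84
= 68.6124 m^2


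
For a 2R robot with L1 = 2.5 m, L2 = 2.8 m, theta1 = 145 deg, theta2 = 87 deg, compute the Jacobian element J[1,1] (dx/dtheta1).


J[1,1] = -L1*sin(t1) - L2*sin(t1+t2)
= -2.5*sin(145) - 2.8*sin(232)
= 0.7725


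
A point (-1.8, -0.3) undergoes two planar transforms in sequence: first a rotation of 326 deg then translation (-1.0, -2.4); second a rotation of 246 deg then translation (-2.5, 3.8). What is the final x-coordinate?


After transform 1:
x1 = cos(326)*-1.8 - sin(326)*-0.3 + -1.0 = -2.66
y1 = sin(326)*-1.8 + cos(326)*-0.3 + -2.4 = -1.6422
After transform 2:
x2 = cos(246)*-2.66 - sin(246)*-1.6422 + -2.5
= -2.9183


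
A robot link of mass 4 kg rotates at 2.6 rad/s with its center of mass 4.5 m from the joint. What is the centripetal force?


F = m * omega^2 * r
= 4 * 2.6^2 * 4.5
= 4 * 6.76 * 4.5
= 121.68 N


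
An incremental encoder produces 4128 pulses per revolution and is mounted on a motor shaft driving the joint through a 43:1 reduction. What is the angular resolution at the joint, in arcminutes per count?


counts per rev = 4128
effective counts at joint = 4128 * 43 = 177504
resolution = 360*60 / 177504
= 0.1217 arcmin/count


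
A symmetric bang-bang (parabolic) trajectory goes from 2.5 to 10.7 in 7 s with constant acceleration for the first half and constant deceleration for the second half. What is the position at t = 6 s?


Symmetric rest-to-rest: each phase covers (pf-p0)/2 in time T/2. 0.5*a*(T/2)^2 = (pf-p0)/2 => a = 4*(pf-p0)/T^2
a = 4*(10.7-2.5)/7^2 = 0.6694
t = 6 is in the deceleration phase (t > T/2).
p = pf - 0.5*a*(T-t)^2 = 10.7 - 0.5*0.6694*1^2
= 10.3653


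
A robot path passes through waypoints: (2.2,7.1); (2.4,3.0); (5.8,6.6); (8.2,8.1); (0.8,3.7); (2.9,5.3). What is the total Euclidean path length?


Segment lengths:
  seg1 = sqrt((0.2)^2 + (-4.1)^2) = 4.1049
  seg2 = sqrt((3.4)^2 + (3.6)^2) = 4.9518
  seg3 = sqrt((2.4)^2 + (1.5)^2) = 2.8302
  seg4 = sqrt((-7.4)^2 + (-4.4)^2) = 8.6093
  seg5 = sqrt((2.1)^2 + (1.6)^2) = 2.6401
Total = 23.1362


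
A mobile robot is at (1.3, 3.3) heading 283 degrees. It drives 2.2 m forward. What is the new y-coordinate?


y_new = y0 + d*sin(theta)
= 3.3 + 2.2*sin(283)
= 3.3 + -2.1436
= 1.1564


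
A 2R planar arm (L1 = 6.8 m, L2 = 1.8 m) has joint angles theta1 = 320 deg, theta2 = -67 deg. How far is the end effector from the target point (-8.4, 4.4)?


End effector via forward kinematics:
x = L1*cos(t1) + L2*cos(t1+t2) = 4.6828
y = L1*sin(t1) + L2*sin(t1+t2) = -6.0923
Distance to target:
d = sqrt((-8.4 - 4.6828)^2 + (4.4 - -6.0923)^2)
= sqrt(171.1605 + 110.0884)
= 16.7705 m


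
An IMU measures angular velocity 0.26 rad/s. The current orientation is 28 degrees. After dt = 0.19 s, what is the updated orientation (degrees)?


delta_theta = w * dt = 0.26 * 0.19 = 0.0494 rad
= 2.8304 deg
theta_new = 28 + 2.8304 = 30.8304 deg


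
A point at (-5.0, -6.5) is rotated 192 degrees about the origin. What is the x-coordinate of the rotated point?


x' = x*cos(theta) - y*sin(theta)
cos(192 deg) = -0.9781, sin(192 deg) = -0.2079
x' = -5.0 * -0.9781 - -6.5 * -0.2079
= 4.8907 - 1.3514
= 3.5393


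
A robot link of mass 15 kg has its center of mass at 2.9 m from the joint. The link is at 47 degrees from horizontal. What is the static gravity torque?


tau = m*g*L*cos(angle)
= 15 * 9.81 * 2.9 * cos(47 deg)
= 15 * 9.81 * 2.9 * 0.682
= 291.0326 Nm


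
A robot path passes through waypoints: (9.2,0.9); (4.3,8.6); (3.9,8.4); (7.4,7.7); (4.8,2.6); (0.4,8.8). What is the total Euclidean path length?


Segment lengths:
  seg1 = sqrt((-4.9)^2 + (7.7)^2) = 9.1269
  seg2 = sqrt((-0.4)^2 + (-0.2)^2) = 0.4472
  seg3 = sqrt((3.5)^2 + (-0.7)^2) = 3.5693
  seg4 = sqrt((-2.6)^2 + (-5.1)^2) = 5.7245
  seg5 = sqrt((-4.4)^2 + (6.2)^2) = 7.6026
Total = 26.4706


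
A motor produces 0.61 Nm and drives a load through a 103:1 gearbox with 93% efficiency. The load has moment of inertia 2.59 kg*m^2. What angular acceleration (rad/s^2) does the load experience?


tau_out = tau_motor * N * eta
= 0.61 * 103 * 0.93 = 58.4319 Nm
alpha = tau_out / I = 58.4319 / 2.59
= 22.5606 rad/s^2


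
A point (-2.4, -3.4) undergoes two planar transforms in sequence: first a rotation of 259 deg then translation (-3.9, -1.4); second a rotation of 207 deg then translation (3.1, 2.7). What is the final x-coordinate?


After transform 1:
x1 = cos(259)*-2.4 - sin(259)*-3.4 + -3.9 = -6.7796
y1 = sin(259)*-2.4 + cos(259)*-3.4 + -1.4 = 1.6047
After transform 2:
x2 = cos(207)*-6.7796 - sin(207)*1.6047 + 3.1
= 9.8692


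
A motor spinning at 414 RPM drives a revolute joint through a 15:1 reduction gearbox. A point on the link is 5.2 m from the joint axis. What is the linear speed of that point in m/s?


omega_motor = 414 * 2*pi/60 = 43.354 rad/s
omega_joint = omega_motor / 15 = 2.8903 rad/s
v = omega_joint * r = 2.8903 * 5.2
= 15.0294 m/s


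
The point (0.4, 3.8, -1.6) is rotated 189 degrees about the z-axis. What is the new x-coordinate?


Rotation about z-axis: x' = x*cos(theta) - y*sin(theta)
= 0.4 * -0.9877 - 3.8 * -0.1564
= 0.1994


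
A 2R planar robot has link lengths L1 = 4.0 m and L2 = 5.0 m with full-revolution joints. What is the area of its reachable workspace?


r_max = L1 + L2 = 9.0 m
r_min = |L1 - L2| = 1.0 m
Area = pi*(r_max^2 - r_min^2)
= pi*(81.0 - 1.0)
= pi * 80.0
= 251.3274 m^2


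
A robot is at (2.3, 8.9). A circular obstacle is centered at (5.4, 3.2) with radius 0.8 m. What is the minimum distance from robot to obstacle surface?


center_dist = sqrt((2.3-5.4)^2 + (8.9-3.2)^2)
= sqrt(9.61 + 32.49)
= 6.4885
min_dist = center_dist - radius = 6.4885 - 0.8 = 5.6885 m


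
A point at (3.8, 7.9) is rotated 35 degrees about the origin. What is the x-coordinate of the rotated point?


x' = x*cos(theta) - y*sin(theta)
cos(35 deg) = 0.8192, sin(35 deg) = 0.5736
x' = 3.8 * 0.8192 - 7.9 * 0.5736
= 3.1128 - 4.5313
= -1.4185


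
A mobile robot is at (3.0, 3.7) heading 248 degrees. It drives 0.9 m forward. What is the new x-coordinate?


x_new = x0 + d*cos(theta)
= 3.0 + 0.9*cos(248)
= 3.0 + -0.3371
= 2.6629


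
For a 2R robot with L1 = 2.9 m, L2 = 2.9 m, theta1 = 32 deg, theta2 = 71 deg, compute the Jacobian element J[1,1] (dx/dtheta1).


J[1,1] = -L1*sin(t1) - L2*sin(t1+t2)
= -2.9*sin(32) - 2.9*sin(103)
= -4.3624


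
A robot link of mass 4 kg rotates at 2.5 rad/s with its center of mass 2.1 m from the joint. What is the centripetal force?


F = m * omega^2 * r
= 4 * 2.5^2 * 2.1
= 4 * 6.25 * 2.1
= 52.5 N


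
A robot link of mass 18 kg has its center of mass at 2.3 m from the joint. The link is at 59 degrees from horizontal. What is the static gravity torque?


tau = m*g*L*cos(angle)
= 18 * 9.81 * 2.3 * cos(59 deg)
= 18 * 9.81 * 2.3 * 0.515
= 209.1745 Nm


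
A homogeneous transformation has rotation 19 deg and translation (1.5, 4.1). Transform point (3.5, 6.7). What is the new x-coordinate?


x' = cos(theta)*px - sin(theta)*py + tx
= 0.9455*3.5 - 0.3256*6.7 + 1.5
= 2.628


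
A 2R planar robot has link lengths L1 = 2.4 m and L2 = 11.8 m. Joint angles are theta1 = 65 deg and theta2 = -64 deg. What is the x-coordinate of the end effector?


Convert angles to radians: theta1 = 1.1345, theta2 = -1.117
x = L1*cos(theta1) + L2*cos(theta1+theta2)
x = 1.0143 + 11.7982
x = 12.8125


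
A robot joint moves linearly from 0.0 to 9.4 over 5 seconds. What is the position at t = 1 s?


s = t/T = 1/5 = 0.2
p(t) = p0 + (pf-p0)*s
= 0.0 + (9.4 - 0.0) * 0.2
= 1.88


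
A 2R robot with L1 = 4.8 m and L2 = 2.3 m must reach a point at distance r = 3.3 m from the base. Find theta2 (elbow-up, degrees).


cos(theta2) = (r^2 - L1^2 - L2^2) / (2*L1*L2)
cos(theta2) = (10.89 - 23.04 - 5.29) / 22.08
cos(theta2) = -0.789855
theta2 = 142.172 degrees


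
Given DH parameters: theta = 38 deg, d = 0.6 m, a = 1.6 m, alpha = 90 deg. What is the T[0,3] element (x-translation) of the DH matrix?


T[0,3] = a * cos(theta)
= 1.6 * cos(38 deg)
= 1.6 * 0.788
= 1.2608


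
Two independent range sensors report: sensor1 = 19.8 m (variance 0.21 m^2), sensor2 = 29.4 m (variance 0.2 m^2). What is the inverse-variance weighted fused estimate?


w1 = (1/var1) / (1/var1 + 1/var2)
   = 4.7619 / (4.7619 + 5.0) = 0.4878
w2 = 1 - w1 = 0.5122
fused = w1*s1 + w2*s2 = 9.6585 + 15.0585
= 24.7171 m


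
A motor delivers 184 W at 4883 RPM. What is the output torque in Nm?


omega = 4883 * 2*pi/60 = 511.3466 rad/s
tau = P / omega = 184 / 511.3466
= 0.3598 Nm


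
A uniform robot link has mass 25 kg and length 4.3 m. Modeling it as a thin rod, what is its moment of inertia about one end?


I = (1/3) * m * L^2
= (1/3) * 25 * 4.3^2
= 0.333333 * 25 * 18.49
= 154.0833 kg*m^2


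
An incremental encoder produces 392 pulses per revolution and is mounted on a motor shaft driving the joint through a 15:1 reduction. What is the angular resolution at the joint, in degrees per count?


counts per rev = 392
effective counts at joint = 392 * 15 = 5880
resolution = 360 / 5880
= 0.0612 deg/count


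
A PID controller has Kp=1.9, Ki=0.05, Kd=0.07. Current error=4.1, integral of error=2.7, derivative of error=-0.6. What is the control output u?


u = Kp*e + Ki*int(e) + Kd*de/dt
= 1.9*4.1 + 0.05*2.7 + 0.07*(-0.6)
= 7.79 + 0.135 + -0.042
= 7.883


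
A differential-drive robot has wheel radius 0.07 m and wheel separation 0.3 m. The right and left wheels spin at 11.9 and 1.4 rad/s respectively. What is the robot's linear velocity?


vR = r*wR = 0.07*11.9 = 0.833 m/s
vL = r*wL = 0.07*1.4 = 0.098 m/s
v = (vR+vL)/2 = 0.4655 m/s
omega = (vR-vL)/L = 2.45 rad/s
linear velocity = 0.4655 m/s


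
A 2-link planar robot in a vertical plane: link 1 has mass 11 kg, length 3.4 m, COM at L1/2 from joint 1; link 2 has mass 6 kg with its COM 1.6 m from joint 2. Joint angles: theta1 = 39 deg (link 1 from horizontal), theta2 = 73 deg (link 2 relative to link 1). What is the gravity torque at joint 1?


Horizontal distance from joint 1 to link-1 COM:
  x_c1 = (L1/2)*cos(t1) = 1.7 * 0.7771 = 1.3211 m
Horizontal distance from joint 1 to link-2 COM:
  x_c2 = L1*cos(t1) + Lc2*cos(t1+t2)
       = 3.4*0.7771 + 1.6*-0.3746 = 2.0429 m
tau1 = m1*g*x_c1 + m2*g*x_c2
     = 11*9.81*1.3211 + 6*9.81*2.0429
     = 142.5651 + 120.2466
     = 262.8117 Nm


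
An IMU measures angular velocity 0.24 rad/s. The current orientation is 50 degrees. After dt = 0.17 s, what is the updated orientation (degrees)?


delta_theta = w * dt = 0.24 * 0.17 = 0.0408 rad
= 2.3377 deg
theta_new = 50 + 2.3377 = 52.3377 deg


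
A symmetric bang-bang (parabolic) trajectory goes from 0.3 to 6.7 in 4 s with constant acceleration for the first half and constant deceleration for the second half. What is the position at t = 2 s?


Symmetric rest-to-rest: each phase covers (pf-p0)/2 in time T/2. 0.5*a*(T/2)^2 = (pf-p0)/2 => a = 4*(pf-p0)/T^2
a = 4*(6.7-0.3)/4^2 = 1.6
t = 2 is in the acceleration phase (t <= T/2).
p = p0 + 0.5*a*t^2 = 0.3 + 0.5*1.6*2^2
= 3.5


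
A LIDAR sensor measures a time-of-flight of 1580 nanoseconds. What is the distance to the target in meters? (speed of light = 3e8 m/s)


tof = 1580 ns = 1.58e-06 s
dist = c * tof / 2
= 3e8 * 1.58e-06 / 2
= 237.0 m


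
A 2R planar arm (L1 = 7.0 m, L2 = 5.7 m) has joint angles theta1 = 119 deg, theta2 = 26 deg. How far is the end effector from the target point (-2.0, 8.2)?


End effector via forward kinematics:
x = L1*cos(t1) + L2*cos(t1+t2) = -8.0628
y = L1*sin(t1) + L2*sin(t1+t2) = 9.3917
Distance to target:
d = sqrt((-2.0 - -8.0628)^2 + (8.2 - 9.3917)^2)
= sqrt(36.758 + 1.4202)
= 6.1788 m


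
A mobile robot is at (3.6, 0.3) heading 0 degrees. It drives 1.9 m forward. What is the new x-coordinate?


x_new = x0 + d*cos(theta)
= 3.6 + 1.9*cos(0)
= 3.6 + 1.9
= 5.5


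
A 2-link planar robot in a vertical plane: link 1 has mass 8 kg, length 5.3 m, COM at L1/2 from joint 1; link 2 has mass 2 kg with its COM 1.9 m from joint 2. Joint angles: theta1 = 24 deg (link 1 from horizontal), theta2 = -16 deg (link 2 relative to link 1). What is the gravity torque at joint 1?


Horizontal distance from joint 1 to link-1 COM:
  x_c1 = (L1/2)*cos(t1) = 2.65 * 0.9135 = 2.4209 m
Horizontal distance from joint 1 to link-2 COM:
  x_c2 = L1*cos(t1) + Lc2*cos(t1+t2)
       = 5.3*0.9135 + 1.9*0.9903 = 6.7233 m
tau1 = m1*g*x_c1 + m2*g*x_c2
     = 8*9.81*2.4209 + 2*9.81*6.7233
     = 189.9919 + 131.9112
     = 321.903 Nm


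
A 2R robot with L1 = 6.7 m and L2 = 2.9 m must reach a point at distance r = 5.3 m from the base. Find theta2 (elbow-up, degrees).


cos(theta2) = (r^2 - L1^2 - L2^2) / (2*L1*L2)
cos(theta2) = (28.09 - 44.89 - 8.41) / 38.86
cos(theta2) = -0.648739
theta2 = 130.4466 degrees


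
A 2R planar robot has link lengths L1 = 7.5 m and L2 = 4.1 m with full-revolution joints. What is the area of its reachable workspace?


r_max = L1 + L2 = 11.6 m
r_min = |L1 - L2| = 3.4 m
Area = pi*(r_max^2 - r_min^2)
= pi*(134.56 - 11.56)
= pi * 123.0
= 386.4159 m^2


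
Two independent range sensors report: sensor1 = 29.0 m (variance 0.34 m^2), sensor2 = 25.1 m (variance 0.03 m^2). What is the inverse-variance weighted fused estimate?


w1 = (1/var1) / (1/var1 + 1/var2)
   = 2.9412 / (2.9412 + 33.3333) = 0.0811
w2 = 1 - w1 = 0.9189
fused = w1*s1 + w2*s2 = 2.3514 + 23.0649
= 25.4162 m


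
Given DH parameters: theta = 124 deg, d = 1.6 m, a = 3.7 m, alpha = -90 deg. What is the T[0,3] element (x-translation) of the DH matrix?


T[0,3] = a * cos(theta)
= 3.7 * cos(124 deg)
= 3.7 * -0.5592
= -2.069


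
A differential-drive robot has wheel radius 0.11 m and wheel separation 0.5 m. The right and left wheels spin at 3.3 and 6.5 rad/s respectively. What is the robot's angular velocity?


vR = r*wR = 0.11*3.3 = 0.363 m/s
vL = r*wL = 0.11*6.5 = 0.715 m/s
v = (vR+vL)/2 = 0.539 m/s
omega = (vR-vL)/L = -0.704 rad/s
angular velocity = -0.704 rad/s


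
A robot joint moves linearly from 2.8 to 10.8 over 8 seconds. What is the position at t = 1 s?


s = t/T = 1/8 = 0.125
p(t) = p0 + (pf-p0)*s
= 2.8 + (10.8 - 2.8) * 0.125
= 3.8
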